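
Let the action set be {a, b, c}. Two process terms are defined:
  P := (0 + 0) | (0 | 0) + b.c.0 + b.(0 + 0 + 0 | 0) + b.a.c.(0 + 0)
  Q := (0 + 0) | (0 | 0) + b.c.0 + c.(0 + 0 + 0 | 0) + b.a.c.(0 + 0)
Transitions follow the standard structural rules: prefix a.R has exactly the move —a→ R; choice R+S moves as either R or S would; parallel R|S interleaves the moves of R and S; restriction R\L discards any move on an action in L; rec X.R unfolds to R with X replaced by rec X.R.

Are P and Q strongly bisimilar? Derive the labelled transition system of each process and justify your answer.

P's transition system — 7 states:
  u0 = (0 + 0) | (0 | 0) + b.c.0 + b.(0 + 0 + 0 | 0) + b.a.c.(0 + 0) :: -b-> u1, -b-> u2, -b-> u3
  u1 = 0 + 0 + 0 | 0 :: (no moves)
  u2 = a.c.(0 + 0) :: -a-> u4
  u3 = c.0 :: -c-> u5
  u4 = c.(0 + 0) :: -c-> u6
  u5 = 0 :: (no moves)
  u6 = 0 + 0 :: (no moves)
Q's transition system — 7 states:
  v0 = (0 + 0) | (0 | 0) + b.c.0 + c.(0 + 0 + 0 | 0) + b.a.c.(0 + 0) :: -b-> v1, -b-> v2, -c-> v3
  v1 = a.c.(0 + 0) :: -a-> v4
  v2 = c.0 :: -c-> v5
  v3 = 0 + 0 + 0 | 0 :: (no moves)
  v4 = c.(0 + 0) :: -c-> v6
  v5 = 0 :: (no moves)
  v6 = 0 + 0 :: (no moves)
Coarsest stable partition (strong bisimilarity classes):
  B0 = {u0}
  B1 = {u3, u4, v2, v4}
  B2 = {u1, u5, u6, v3, v5, v6}
  B3 = {u2, v1}
  B4 = {v0}
u0 ∈ B0, v0 ∈ B4 → different blocks

NO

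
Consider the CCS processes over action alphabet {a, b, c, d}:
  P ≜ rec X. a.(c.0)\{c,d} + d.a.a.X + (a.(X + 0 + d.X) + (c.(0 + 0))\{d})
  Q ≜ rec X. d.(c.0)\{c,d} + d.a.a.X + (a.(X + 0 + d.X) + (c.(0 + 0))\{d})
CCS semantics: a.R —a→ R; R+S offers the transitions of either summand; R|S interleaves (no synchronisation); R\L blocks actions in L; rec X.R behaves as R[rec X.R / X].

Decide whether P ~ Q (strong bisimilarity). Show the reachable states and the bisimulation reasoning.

P's transition system — 6 states:
  s0 = rec X. a.(c.0)\{c,d} + d.a.a.X + (a.(X + 0 + d.X) + (c.(0 + 0))\{d}) ⊢ ··a··> s1, ··a··> s2, ··c··> s3, ··d··> s4
  s1 = (c.0)\{c,d} ⊢ deadlocked
  s2 = (rec X. a.(c.0)\{c,d} + d.a.a.X + (a.(X + 0 + d.X) + (c.(0 + 0))\{d})) + 0 + d.(rec X. a.(c.0)\{c,d} + d.a.a.X + (a.(X + 0 + d.X) + (c.(0 + 0))\{d})) ⊢ ··a··> s1, ··a··> s2, ··c··> s3, ··d··> s0, ··d··> s4
  s3 = (0 + 0)\{d} ⊢ deadlocked
  s4 = a.a.(rec X. a.(c.0)\{c,d} + d.a.a.X + (a.(X + 0 + d.X) + (c.(0 + 0))\{d})) ⊢ ··a··> s5
  s5 = a.(rec X. a.(c.0)\{c,d} + d.a.a.X + (a.(X + 0 + d.X) + (c.(0 + 0))\{d})) ⊢ ··a··> s0
Q's transition system — 6 states:
  t0 = rec X. d.(c.0)\{c,d} + d.a.a.X + (a.(X + 0 + d.X) + (c.(0 + 0))\{d}) ⊢ ··a··> t1, ··c··> t2, ··d··> t3, ··d··> t4
  t1 = (rec X. d.(c.0)\{c,d} + d.a.a.X + (a.(X + 0 + d.X) + (c.(0 + 0))\{d})) + 0 + d.(rec X. d.(c.0)\{c,d} + d.a.a.X + (a.(X + 0 + d.X) + (c.(0 + 0))\{d})) ⊢ ··a··> t1, ··c··> t2, ··d··> t0, ··d··> t3, ··d··> t4
  t2 = (0 + 0)\{d} ⊢ deadlocked
  t3 = (c.0)\{c,d} ⊢ deadlocked
  t4 = a.a.(rec X. d.(c.0)\{c,d} + d.a.a.X + (a.(X + 0 + d.X) + (c.(0 + 0))\{d})) ⊢ ··a··> t5
  t5 = a.(rec X. d.(c.0)\{c,d} + d.a.a.X + (a.(X + 0 + d.X) + (c.(0 + 0))\{d})) ⊢ ··a··> t0
Bisimilarity quotient blocks:
  B0 = {s0}
  B1 = {s2}
  B2 = {s1, s3, t2, t3}
  B3 = {s4}
  B4 = {s5}
  B5 = {t0}
  B6 = {t4}
  B7 = {t5}
  B8 = {t1}
s0 ∈ B0, t0 ∈ B5 → different blocks

P ≁ Q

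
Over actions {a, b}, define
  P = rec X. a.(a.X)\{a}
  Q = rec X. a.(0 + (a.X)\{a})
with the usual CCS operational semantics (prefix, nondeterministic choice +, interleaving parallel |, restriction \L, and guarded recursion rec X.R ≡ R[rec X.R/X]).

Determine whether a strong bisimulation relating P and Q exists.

P's transition system — 2 states:
  p0 = rec X. a.(a.X)\{a} ⊢ -a-> p1
  p1 = (a.(rec X. a.(a.X)\{a}))\{a} ⊢ (no moves)
Q's transition system — 2 states:
  q0 = rec X. a.(0 + (a.X)\{a}) ⊢ -a-> q1
  q1 = 0 + (a.(rec X. a.(0 + (a.X)\{a})))\{a} ⊢ (no moves)
Partition-refinement fixed point:
  B0 = {p0, q0}
  B1 = {p1, q1}
p0 ∈ B0, q0 ∈ B0 → same block

bisimilar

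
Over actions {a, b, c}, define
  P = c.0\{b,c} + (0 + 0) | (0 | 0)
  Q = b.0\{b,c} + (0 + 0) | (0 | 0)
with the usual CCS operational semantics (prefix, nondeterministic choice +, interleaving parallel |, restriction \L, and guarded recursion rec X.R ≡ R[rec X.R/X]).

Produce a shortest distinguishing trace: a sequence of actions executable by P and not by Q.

c

Reachable graph of P (2 states):
  u0 = c.0\{b,c} + (0 + 0) | (0 | 0) | --c--▸ u1
  u1 = 0\{b,c} | (no moves)
Reachable graph of Q (2 states):
  v0 = b.0\{b,c} + (0 + 0) | (0 | 0) | --b--▸ v1
  v1 = 0\{b,c} | (no moves)
Run σ = ⟨c⟩ on P: start {u0}
  step 1 (c): {u1}
  — P admits the full trace.
Run σ = ⟨c⟩ on Q: start {v0}
  step 1 (c): ∅ (Q stuck)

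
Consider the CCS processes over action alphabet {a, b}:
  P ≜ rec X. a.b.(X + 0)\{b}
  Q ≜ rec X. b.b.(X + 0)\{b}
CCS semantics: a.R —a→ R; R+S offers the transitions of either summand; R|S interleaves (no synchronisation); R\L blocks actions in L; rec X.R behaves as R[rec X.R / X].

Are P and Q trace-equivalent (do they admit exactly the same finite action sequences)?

Reachable graph of P (4 states):
  p0 = rec X. a.b.(X + 0)\{b} ⊢ --a--▸ p1
  p1 = b.((rec X. a.b.(X + 0)\{b}) + 0)\{b} ⊢ --b--▸ p2
  p2 = ((rec X. a.b.(X + 0)\{b}) + 0)\{b} ⊢ --a--▸ p3
  p3 = (b.((rec X. a.b.(X + 0)\{b}) + 0)\{b})\{b} ⊢ stopped
Reachable graph of Q (3 states):
  q0 = rec X. b.b.(X + 0)\{b} ⊢ --b--▸ q1
  q1 = b.((rec X. b.b.(X + 0)\{b}) + 0)\{b} ⊢ --b--▸ q2
  q2 = ((rec X. b.b.(X + 0)\{b}) + 0)\{b} ⊢ stopped
Trace ⟨a⟩ through P, begin at {p0}:
  [1] a ⇒ {p1}
  — P admits the full trace.
Trace ⟨a⟩ through Q, begin at {q0}:
  [1] a ⇒ ∅  — Q cannot continue

trace-distinct — witness ⟨a⟩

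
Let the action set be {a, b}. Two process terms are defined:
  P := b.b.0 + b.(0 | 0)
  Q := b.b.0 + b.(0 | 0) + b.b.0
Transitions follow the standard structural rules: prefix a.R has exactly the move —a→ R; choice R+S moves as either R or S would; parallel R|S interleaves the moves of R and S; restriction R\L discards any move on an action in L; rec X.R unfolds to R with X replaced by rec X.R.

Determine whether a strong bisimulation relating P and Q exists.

YES

Reachable graph of P (4 states):
  p0 = b.b.0 + b.(0 | 0) → --b--▸ p1, --b--▸ p2
  p1 = 0 | 0 → stopped
  p2 = b.0 → --b--▸ p3
  p3 = 0 → stopped
Reachable graph of Q (4 states):
  q0 = b.b.0 + b.(0 | 0) + b.b.0 → --b--▸ q1, --b--▸ q2
  q1 = 0 | 0 → stopped
  q2 = b.0 → --b--▸ q3
  q3 = 0 → stopped
Bisimilarity quotient blocks:
  B0 = {p0, q0}
  B1 = {p1, p3, q1, q3}
  B2 = {p2, q2}
p0 ∈ B0, q0 ∈ B0 → same block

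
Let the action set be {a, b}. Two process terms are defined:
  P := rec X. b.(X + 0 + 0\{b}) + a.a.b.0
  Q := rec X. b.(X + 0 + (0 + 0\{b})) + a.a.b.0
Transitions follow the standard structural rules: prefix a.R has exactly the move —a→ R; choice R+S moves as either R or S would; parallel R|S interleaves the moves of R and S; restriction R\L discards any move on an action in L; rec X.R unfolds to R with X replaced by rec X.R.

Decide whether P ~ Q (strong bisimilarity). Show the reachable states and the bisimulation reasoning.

Reachable graph of P (5 states):
  s0 = rec X. b.(X + 0 + 0\{b}) + a.a.b.0 :: ··a··> s1, ··b··> s2
  s1 = a.b.0 :: ··a··> s3
  s2 = (rec X. b.(X + 0 + 0\{b}) + a.a.b.0) + 0 + 0\{b} :: ··a··> s1, ··b··> s2
  s3 = b.0 :: ··b··> s4
  s4 = 0 :: ∅
Reachable graph of Q (5 states):
  t0 = rec X. b.(X + 0 + (0 + 0\{b})) + a.a.b.0 :: ··a··> t1, ··b··> t2
  t1 = a.b.0 :: ··a··> t3
  t2 = (rec X. b.(X + 0 + (0 + 0\{b})) + a.a.b.0) + 0 + (0 + 0\{b}) :: ··a··> t1, ··b··> t2
  t3 = b.0 :: ··b··> t4
  t4 = 0 :: ∅
Coarsest stable partition (strong bisimilarity classes):
  B0 = {s0, s2, t0, t2}
  B1 = {s1, t1}
  B2 = {s3, t3}
  B3 = {s4, t4}
s0 ∈ B0, t0 ∈ B0 → same block

YES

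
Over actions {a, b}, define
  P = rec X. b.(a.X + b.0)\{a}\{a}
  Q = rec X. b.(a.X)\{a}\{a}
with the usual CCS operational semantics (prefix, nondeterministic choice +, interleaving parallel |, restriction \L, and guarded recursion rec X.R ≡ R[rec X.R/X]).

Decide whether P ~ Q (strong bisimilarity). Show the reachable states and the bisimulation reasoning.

P ≁ Q

LTS(P): 3 reachable states
  s0 = rec X. b.(a.X + b.0)\{a}\{a} | —b→ s1
  s1 = (a.(rec X. b.(a.X + b.0)\{a}\{a}) + b.0)\{a}\{a} | —b→ s2
  s2 = 0\{a}\{a} | stopped
LTS(Q): 2 reachable states
  t0 = rec X. b.(a.X)\{a}\{a} | —b→ t1
  t1 = (a.(rec X. b.(a.X)\{a}\{a}))\{a}\{a} | stopped
Partition-refinement fixed point:
  B0 = {s0}
  B1 = {s1, t0}
  B2 = {s2, t1}
s0 ∈ B0, t0 ∈ B1 → different blocks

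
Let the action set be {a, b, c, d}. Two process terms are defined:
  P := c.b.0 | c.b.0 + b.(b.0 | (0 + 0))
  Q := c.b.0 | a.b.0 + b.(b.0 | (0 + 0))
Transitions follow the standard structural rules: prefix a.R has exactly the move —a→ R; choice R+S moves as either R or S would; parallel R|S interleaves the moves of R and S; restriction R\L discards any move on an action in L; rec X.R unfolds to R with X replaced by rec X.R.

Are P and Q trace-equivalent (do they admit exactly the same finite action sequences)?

LTS(P): 11 reachable states
  m0 = c.b.0 | c.b.0 + b.(b.0 | (0 + 0)) has moves -b-> m1, -c-> m2, -c-> m3
  m1 = b.0 | (0 + 0) has moves -b-> m4
  m2 = b.0 | c.b.0 has moves -b-> m5, -c-> m6
  m3 = c.b.0 | b.0 has moves -b-> m7, -c-> m6
  m4 = 0 | (0 + 0) has moves ·
  m5 = 0 | c.b.0 has moves -c-> m8
  m6 = b.0 | b.0 has moves -b-> m8, -b-> m9
  m7 = c.b.0 | 0 has moves -c-> m9
  m8 = 0 | b.0 has moves -b-> m10
  m9 = b.0 | 0 has moves -b-> m10
  m10 = 0 | 0 has moves ·
LTS(Q): 11 reachable states
  n0 = c.b.0 | a.b.0 + b.(b.0 | (0 + 0)) has moves -a-> n1, -b-> n2, -c-> n3
  n1 = c.b.0 | b.0 has moves -b-> n4, -c-> n5
  n2 = b.0 | (0 + 0) has moves -b-> n6
  n3 = b.0 | a.b.0 has moves -a-> n5, -b-> n7
  n4 = c.b.0 | 0 has moves -c-> n8
  n5 = b.0 | b.0 has moves -b-> n8, -b-> n9
  n6 = 0 | (0 + 0) has moves ·
  n7 = 0 | a.b.0 has moves -a-> n9
  n8 = b.0 | 0 has moves -b-> n10
  n9 = 0 | b.0 has moves -b-> n10
  n10 = 0 | 0 has moves ·
Executing cc from P (initial set {m0}):
  [1] c ⇒ {m2, m3}
  [2] c ⇒ {m6}
  P completes σ.
Executing cc from Q (initial set {n0}):
  [1] c ⇒ {n3}
  [2] c ⇒ ∅  — Q cannot continue

NO — witness ⟨cc⟩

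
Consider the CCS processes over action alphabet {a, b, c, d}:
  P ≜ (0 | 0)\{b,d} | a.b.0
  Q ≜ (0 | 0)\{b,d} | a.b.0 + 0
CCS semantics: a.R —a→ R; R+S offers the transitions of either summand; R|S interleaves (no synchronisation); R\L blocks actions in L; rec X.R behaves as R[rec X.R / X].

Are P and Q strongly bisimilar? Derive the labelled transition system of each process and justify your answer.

bisimilar

P's transition system — 3 states:
  u0 = (0 | 0)\{b,d} | a.b.0 | ··a··> u1
  u1 = (0 | 0)\{b,d} | b.0 | ··b··> u2
  u2 = (0 | 0)\{b,d} | 0 | ·
Q's transition system — 3 states:
  v0 = (0 | 0)\{b,d} | a.b.0 + 0 | ··a··> v1
  v1 = (0 | 0)\{b,d} | b.0 | ··b··> v2
  v2 = (0 | 0)\{b,d} | 0 | ·
Partition-refinement fixed point:
  B0 = {u0, v0}
  B1 = {u1, v1}
  B2 = {u2, v2}
u0 ∈ B0, v0 ∈ B0 → same block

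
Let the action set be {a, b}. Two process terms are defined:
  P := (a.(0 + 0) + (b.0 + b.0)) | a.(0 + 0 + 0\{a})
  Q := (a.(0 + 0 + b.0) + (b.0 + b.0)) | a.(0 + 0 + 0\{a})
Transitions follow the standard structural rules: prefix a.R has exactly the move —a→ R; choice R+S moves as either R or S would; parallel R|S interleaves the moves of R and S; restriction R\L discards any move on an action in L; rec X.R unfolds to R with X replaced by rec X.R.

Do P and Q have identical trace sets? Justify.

Reachable graph of P (6 states):
  m0 = (a.(0 + 0) + (b.0 + b.0)) | a.(0 + 0 + 0\{a}) has moves =a=> m1, =a=> m2, =b=> m3
  m1 = (0 + 0) | a.(0 + 0 + 0\{a}) has moves =a=> m4
  m2 = (a.(0 + 0) + (b.0 + b.0)) | (0 + 0 + 0\{a}) has moves =a=> m4, =b=> m5
  m3 = 0 | a.(0 + 0 + 0\{a}) has moves =a=> m5
  m4 = (0 + 0) | (0 + 0 + 0\{a}) has moves deadlocked
  m5 = 0 | (0 + 0 + 0\{a}) has moves deadlocked
Reachable graph of Q (6 states):
  n0 = (a.(0 + 0 + b.0) + (b.0 + b.0)) | a.(0 + 0 + 0\{a}) has moves =a=> n1, =a=> n2, =b=> n3
  n1 = (0 + 0 + b.0) | a.(0 + 0 + 0\{a}) has moves =a=> n4, =b=> n3
  n2 = (a.(0 + 0 + b.0) + (b.0 + b.0)) | (0 + 0 + 0\{a}) has moves =a=> n4, =b=> n5
  n3 = 0 | a.(0 + 0 + 0\{a}) has moves =a=> n5
  n4 = (0 + 0 + b.0) | (0 + 0 + 0\{a}) has moves =b=> n5
  n5 = 0 | (0 + 0 + 0\{a}) has moves deadlocked
Trace ⟨aab⟩ through Q, begin at {n0}:
  [1] a ⇒ {n1, n2}
  [2] a ⇒ {n4}
  [3] b ⇒ {n5}
  Q completes σ.
Trace ⟨aab⟩ through P, begin at {m0}:
  [1] a ⇒ {m1, m2}
  [2] a ⇒ {m4}
  [3] b ⇒ ∅ (P stuck)

traces(P) ≠ traces(Q) — witness ⟨aab⟩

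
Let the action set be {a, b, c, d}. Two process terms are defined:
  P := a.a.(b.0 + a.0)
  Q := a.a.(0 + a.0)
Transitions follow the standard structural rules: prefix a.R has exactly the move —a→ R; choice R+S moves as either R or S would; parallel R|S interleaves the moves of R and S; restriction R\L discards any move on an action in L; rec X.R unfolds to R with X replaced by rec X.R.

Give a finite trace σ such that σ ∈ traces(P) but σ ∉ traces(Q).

LTS(P): 4 reachable states
  p0 = a.a.(b.0 + a.0) → --a--▸ p1
  p1 = a.(b.0 + a.0) → --a--▸ p2
  p2 = b.0 + a.0 → --a--▸ p3, --b--▸ p3
  p3 = 0 → deadlocked
LTS(Q): 4 reachable states
  q0 = a.a.(0 + a.0) → --a--▸ q1
  q1 = a.(0 + a.0) → --a--▸ q2
  q2 = 0 + a.0 → --a--▸ q3
  q3 = 0 → deadlocked
Executing aab from P (initial set {p0}):
  after a @ step 1: {p1}
  after a @ step 2: {p2}
  after b @ step 3: {p3}
  ✓ P
Executing aab from Q (initial set {q0}):
  after a @ step 1: {q1}
  after a @ step 2: {q2}
  after b @ step 3: no successor for Q

aab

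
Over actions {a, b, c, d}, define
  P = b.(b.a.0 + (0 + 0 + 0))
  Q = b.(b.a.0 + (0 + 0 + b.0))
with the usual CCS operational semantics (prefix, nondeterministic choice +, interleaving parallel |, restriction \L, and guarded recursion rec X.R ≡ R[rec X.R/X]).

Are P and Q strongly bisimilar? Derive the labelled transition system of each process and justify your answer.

Reachable graph of P (4 states):
  p0 = b.(b.a.0 + (0 + 0 + 0)) → =b=> p1
  p1 = b.a.0 + (0 + 0 + 0) → =b=> p2
  p2 = a.0 → =a=> p3
  p3 = 0 → deadlocked
Reachable graph of Q (4 states):
  q0 = b.(b.a.0 + (0 + 0 + b.0)) → =b=> q1
  q1 = b.a.0 + (0 + 0 + b.0) → =b=> q2, =b=> q3
  q2 = 0 → deadlocked
  q3 = a.0 → =a=> q2
Coarsest stable partition (strong bisimilarity classes):
  B0 = {p0}
  B1 = {p1}
  B2 = {p2, q3}
  B3 = {p3, q2}
  B4 = {q0}
  B5 = {q1}
p0 ∈ B0, q0 ∈ B4 → different blocks

not bisimilar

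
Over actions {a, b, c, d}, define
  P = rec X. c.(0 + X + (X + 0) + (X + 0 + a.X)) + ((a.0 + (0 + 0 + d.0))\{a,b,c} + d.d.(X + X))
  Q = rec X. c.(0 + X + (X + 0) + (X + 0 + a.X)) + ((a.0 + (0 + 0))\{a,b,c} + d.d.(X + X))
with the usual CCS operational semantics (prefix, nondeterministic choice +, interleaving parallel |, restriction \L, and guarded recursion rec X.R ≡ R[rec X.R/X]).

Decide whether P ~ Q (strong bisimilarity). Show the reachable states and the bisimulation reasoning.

LTS(P): 5 reachable states
  p0 = rec X. c.(0 + X + (X + 0) + (X + 0 + a.X)) + ((a.0 + (0 + 0 + d.0))\{a,b,c} + d.d.(X + X)) | —c→ p1, —d→ p2, —d→ p3
  p1 = 0 + (rec X. c.(0 + X + (X + 0) + (X + 0 + a.X)) + ((a.0 + (0 + 0 + d.0))\{a,b,c} + d.d.(X + X))) + ((rec X. c.(0 + X + (X + 0) + (X + 0 + a.X)) + ((a.0 + (0 + 0 + d.0))\{a,b,c} + d.d.(X + X))) + 0) + ((rec X. c.(0 + X + (X + 0) + (X + 0 + a.X)) + ((a.0 + (0 + 0 + d.0))\{a,b,c} + d.d.(X + X))) + 0 + a.(rec X. c.(0 + X + (X + 0) + (X + 0 + a.X)) + ((a.0 + (0 + 0 + d.0))\{a,b,c} + d.d.(X + X)))) | —a→ p0, —c→ p1, —d→ p2, —d→ p3
  p2 = 0\{a,b,c} | (no moves)
  p3 = d.((rec X. c.(0 + X + (X + 0) + (X + 0 + a.X)) + ((a.0 + (0 + 0 + d.0))\{a,b,c} + d.d.(X + X))) + (rec X. c.(0 + X + (X + 0) + (X + 0 + a.X)) + ((a.0 + (0 + 0 + d.0))\{a,b,c} + d.d.(X + X)))) | —d→ p4
  p4 = (rec X. c.(0 + X + (X + 0) + (X + 0 + a.X)) + ((a.0 + (0 + 0 + d.0))\{a,b,c} + d.d.(X + X))) + (rec X. c.(0 + X + (X + 0) + (X + 0 + a.X)) + ((a.0 + (0 + 0 + d.0))\{a,b,c} + d.d.(X + X))) | —c→ p1, —d→ p2, —d→ p3
LTS(Q): 4 reachable states
  q0 = rec X. c.(0 + X + (X + 0) + (X + 0 + a.X)) + ((a.0 + (0 + 0))\{a,b,c} + d.d.(X + X)) | —c→ q1, —d→ q2
  q1 = 0 + (rec X. c.(0 + X + (X + 0) + (X + 0 + a.X)) + ((a.0 + (0 + 0))\{a,b,c} + d.d.(X + X))) + ((rec X. c.(0 + X + (X + 0) + (X + 0 + a.X)) + ((a.0 + (0 + 0))\{a,b,c} + d.d.(X + X))) + 0) + ((rec X. c.(0 + X + (X + 0) + (X + 0 + a.X)) + ((a.0 + (0 + 0))\{a,b,c} + d.d.(X + X))) + 0 + a.(rec X. c.(0 + X + (X + 0) + (X + 0 + a.X)) + ((a.0 + (0 + 0))\{a,b,c} + d.d.(X + X)))) | —a→ q0, —c→ q1, —d→ q2
  q2 = d.((rec X. c.(0 + X + (X + 0) + (X + 0 + a.X)) + ((a.0 + (0 + 0))\{a,b,c} + d.d.(X + X))) + (rec X. c.(0 + X + (X + 0) + (X + 0 + a.X)) + ((a.0 + (0 + 0))\{a,b,c} + d.d.(X + X)))) | —d→ q3
  q3 = (rec X. c.(0 + X + (X + 0) + (X + 0 + a.X)) + ((a.0 + (0 + 0))\{a,b,c} + d.d.(X + X))) + (rec X. c.(0 + X + (X + 0) + (X + 0 + a.X)) + ((a.0 + (0 + 0))\{a,b,c} + d.d.(X + X))) | —c→ q1, —d→ q2
Bisimilarity quotient blocks:
  B0 = {p0, p4}
  B1 = {p1}
  B2 = {p3}
  B3 = {p2}
  B4 = {q0, q3}
  B5 = {q2}
  B6 = {q1}
p0 ∈ B0, q0 ∈ B4 → different blocks

not bisimilar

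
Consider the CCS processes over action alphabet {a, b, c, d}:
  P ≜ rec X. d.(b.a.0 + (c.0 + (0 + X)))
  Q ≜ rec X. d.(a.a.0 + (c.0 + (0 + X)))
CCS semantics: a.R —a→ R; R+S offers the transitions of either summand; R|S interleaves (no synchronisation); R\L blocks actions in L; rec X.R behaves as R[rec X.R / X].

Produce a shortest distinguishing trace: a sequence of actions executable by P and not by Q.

db

Reachable graph of P (4 states):
  u0 = rec X. d.(b.a.0 + (c.0 + (0 + X))) → --d--▸ u1
  u1 = b.a.0 + (c.0 + (0 + (rec X. d.(b.a.0 + (c.0 + (0 + X)))))) → --b--▸ u2, --c--▸ u3, --d--▸ u1
  u2 = a.0 → --a--▸ u3
  u3 = 0 → deadlocked
Reachable graph of Q (4 states):
  v0 = rec X. d.(a.a.0 + (c.0 + (0 + X))) → --d--▸ v1
  v1 = a.a.0 + (c.0 + (0 + (rec X. d.(a.a.0 + (c.0 + (0 + X)))))) → --a--▸ v2, --c--▸ v3, --d--▸ v1
  v2 = a.0 → --a--▸ v3
  v3 = 0 → deadlocked
Trace ⟨db⟩ through P, begin at {u0}:
  step 1 (d): {u1}
  step 2 (b): {u2}
  ✓ P
Trace ⟨db⟩ through Q, begin at {v0}:
  step 1 (d): {v1}
  step 2 (b): ∅  — Q cannot continue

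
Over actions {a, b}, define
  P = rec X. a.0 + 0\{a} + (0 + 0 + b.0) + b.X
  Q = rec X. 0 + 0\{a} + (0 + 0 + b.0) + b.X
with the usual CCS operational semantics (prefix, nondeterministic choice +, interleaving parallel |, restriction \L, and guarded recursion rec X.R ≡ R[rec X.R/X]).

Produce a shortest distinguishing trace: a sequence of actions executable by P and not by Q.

a

Reachable graph of P (2 states):
  m0 = rec X. a.0 + 0\{a} + (0 + 0 + b.0) + b.X has moves =a=> m1, =b=> m0, =b=> m1
  m1 = 0 has moves stopped
Reachable graph of Q (2 states):
  n0 = rec X. 0 + 0\{a} + (0 + 0 + b.0) + b.X has moves =b=> n0, =b=> n1
  n1 = 0 has moves stopped
Trace ⟨a⟩ through P, begin at {m0}:
  [1] a ⇒ {m1}
  P completes σ.
Trace ⟨a⟩ through Q, begin at {n0}:
  [1] a ⇒ ∅  — Q cannot continue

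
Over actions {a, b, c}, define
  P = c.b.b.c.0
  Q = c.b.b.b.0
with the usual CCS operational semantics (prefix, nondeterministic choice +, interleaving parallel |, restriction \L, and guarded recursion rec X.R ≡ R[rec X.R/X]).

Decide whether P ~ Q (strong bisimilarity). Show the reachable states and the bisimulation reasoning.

P ≁ Q

P's transition system — 5 states:
  s0 = c.b.b.c.0 | —c→ s1
  s1 = b.b.c.0 | —b→ s2
  s2 = b.c.0 | —b→ s3
  s3 = c.0 | —c→ s4
  s4 = 0 | ·
Q's transition system — 5 states:
  t0 = c.b.b.b.0 | —c→ t1
  t1 = b.b.b.0 | —b→ t2
  t2 = b.b.0 | —b→ t3
  t3 = b.0 | —b→ t4
  t4 = 0 | ·
Partition-refinement fixed point:
  B0 = {s0}
  B1 = {s1}
  B2 = {s2}
  B3 = {s3}
  B4 = {s4, t4}
  B5 = {t0}
  B6 = {t1}
  B7 = {t2}
  B8 = {t3}
s0 ∈ B0, t0 ∈ B5 → different blocks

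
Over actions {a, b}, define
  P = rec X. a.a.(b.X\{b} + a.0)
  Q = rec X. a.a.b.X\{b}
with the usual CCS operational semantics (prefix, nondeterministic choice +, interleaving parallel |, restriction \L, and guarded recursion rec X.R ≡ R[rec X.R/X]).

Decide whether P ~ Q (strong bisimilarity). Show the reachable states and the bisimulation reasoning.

Reachable graph of P (8 states):
  p0 = rec X. a.a.(b.X\{b} + a.0) → ··a··> p1
  p1 = a.(b.(rec X. a.a.(b.X\{b} + a.0))\{b} + a.0) → ··a··> p2
  p2 = b.(rec X. a.a.(b.X\{b} + a.0))\{b} + a.0 → ··a··> p3, ··b··> p4
  p3 = 0 → deadlocked
  p4 = (rec X. a.a.(b.X\{b} + a.0))\{b} → ··a··> p5
  p5 = (a.(b.(rec X. a.a.(b.X\{b} + a.0))\{b} + a.0))\{b} → ··a··> p6
  p6 = (b.(rec X. a.a.(b.X\{b} + a.0))\{b} + a.0)\{b} → ··a··> p7
  p7 = 0\{b} → deadlocked
Reachable graph of Q (6 states):
  q0 = rec X. a.a.b.X\{b} → ··a··> q1
  q1 = a.b.(rec X. a.a.b.X\{b})\{b} → ··a··> q2
  q2 = b.(rec X. a.a.b.X\{b})\{b} → ··b··> q3
  q3 = (rec X. a.a.b.X\{b})\{b} → ··a··> q4
  q4 = (a.b.(rec X. a.a.b.X\{b})\{b})\{b} → ··a··> q5
  q5 = (b.(rec X. a.a.b.X\{b})\{b})\{b} → deadlocked
Coarsest stable partition (strong bisimilarity classes):
  B0 = {p0}
  B1 = {p1}
  B2 = {p2}
  B3 = {p3, p7, q5}
  B4 = {p4}
  B5 = {p5, q3}
  B6 = {p6, q4}
  B7 = {q0}
  B8 = {q1}
  B9 = {q2}
p0 ∈ B0, q0 ∈ B7 → different blocks

NO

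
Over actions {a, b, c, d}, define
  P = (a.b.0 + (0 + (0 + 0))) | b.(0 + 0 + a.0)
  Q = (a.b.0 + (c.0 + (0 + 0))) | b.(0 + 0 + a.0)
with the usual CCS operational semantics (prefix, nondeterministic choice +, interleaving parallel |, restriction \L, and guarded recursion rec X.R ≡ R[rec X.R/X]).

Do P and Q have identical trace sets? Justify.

traces(P) ≠ traces(Q) — witness ⟨c⟩

LTS(P): 9 reachable states
  p0 = (a.b.0 + (0 + (0 + 0))) | b.(0 + 0 + a.0) | =a=> p1, =b=> p2
  p1 = b.0 | b.(0 + 0 + a.0) | =b=> p3, =b=> p4
  p2 = (a.b.0 + (0 + (0 + 0))) | (0 + 0 + a.0) | =a=> p4, =a=> p5
  p3 = 0 | b.(0 + 0 + a.0) | =b=> p6
  p4 = b.0 | (0 + 0 + a.0) | =a=> p7, =b=> p6
  p5 = (a.b.0 + (0 + (0 + 0))) | 0 | =a=> p7
  p6 = 0 | (0 + 0 + a.0) | =a=> p8
  p7 = b.0 | 0 | =b=> p8
  p8 = 0 | 0 | ·
LTS(Q): 9 reachable states
  q0 = (a.b.0 + (c.0 + (0 + 0))) | b.(0 + 0 + a.0) | =a=> q1, =b=> q2, =c=> q3
  q1 = b.0 | b.(0 + 0 + a.0) | =b=> q3, =b=> q4
  q2 = (a.b.0 + (c.0 + (0 + 0))) | (0 + 0 + a.0) | =a=> q4, =a=> q5, =c=> q6
  q3 = 0 | b.(0 + 0 + a.0) | =b=> q6
  q4 = b.0 | (0 + 0 + a.0) | =a=> q7, =b=> q6
  q5 = (a.b.0 + (c.0 + (0 + 0))) | 0 | =a=> q7, =c=> q8
  q6 = 0 | (0 + 0 + a.0) | =a=> q8
  q7 = b.0 | 0 | =b=> q8
  q8 = 0 | 0 | ·
Trace ⟨c⟩ through Q, begin at {q0}:
  [1] c ⇒ {q3}
  Q completes σ.
Trace ⟨c⟩ through P, begin at {p0}:
  [1] c ⇒ no successor for P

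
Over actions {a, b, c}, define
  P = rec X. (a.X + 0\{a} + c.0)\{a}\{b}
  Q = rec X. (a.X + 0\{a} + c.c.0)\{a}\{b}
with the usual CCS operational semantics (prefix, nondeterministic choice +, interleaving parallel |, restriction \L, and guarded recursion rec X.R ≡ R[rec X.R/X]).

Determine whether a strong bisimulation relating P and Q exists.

LTS(P): 2 reachable states
  u0 = rec X. (a.X + 0\{a} + c.0)\{a}\{b} has moves -c-> u1
  u1 = 0\{a}\{b} has moves ∅
LTS(Q): 3 reachable states
  v0 = rec X. (a.X + 0\{a} + c.c.0)\{a}\{b} has moves -c-> v1
  v1 = (c.0)\{a}\{b} has moves -c-> v2
  v2 = 0\{a}\{b} has moves ∅
Partition-refinement fixed point:
  B0 = {u0, v1}
  B1 = {u1, v2}
  B2 = {v0}
u0 ∈ B0, v0 ∈ B2 → different blocks

P ≁ Q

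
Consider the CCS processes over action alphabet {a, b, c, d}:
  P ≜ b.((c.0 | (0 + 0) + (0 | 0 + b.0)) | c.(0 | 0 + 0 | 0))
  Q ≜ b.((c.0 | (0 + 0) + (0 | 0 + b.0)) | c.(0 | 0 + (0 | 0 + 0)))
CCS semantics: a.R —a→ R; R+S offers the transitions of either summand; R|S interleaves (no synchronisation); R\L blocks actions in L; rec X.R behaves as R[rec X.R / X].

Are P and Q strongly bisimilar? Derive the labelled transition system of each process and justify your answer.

P ~ Q

LTS(P): 7 reachable states
  s0 = b.((c.0 | (0 + 0) + (0 | 0 + b.0)) | c.(0 | 0 + 0 | 0)) has moves =b=> s1
  s1 = (c.0 | (0 + 0) + (0 | 0 + b.0)) | c.(0 | 0 + 0 | 0) has moves =b=> s2, =c=> s3, =c=> s4
  s2 = 0 | c.(0 | 0 + 0 | 0) has moves =c=> s5
  s3 = (c.0 | (0 + 0) + (0 | 0 + b.0)) | (0 | 0 + 0 | 0) has moves =b=> s5, =c=> s6
  s4 = 0 | (0 + 0) | c.(0 | 0 + 0 | 0) has moves =c=> s6
  s5 = 0 | (0 | 0 + 0 | 0) has moves ∅
  s6 = 0 | (0 + 0) | (0 | 0 + 0 | 0) has moves ∅
LTS(Q): 7 reachable states
  t0 = b.((c.0 | (0 + 0) + (0 | 0 + b.0)) | c.(0 | 0 + (0 | 0 + 0))) has moves =b=> t1
  t1 = (c.0 | (0 + 0) + (0 | 0 + b.0)) | c.(0 | 0 + (0 | 0 + 0)) has moves =b=> t2, =c=> t3, =c=> t4
  t2 = 0 | c.(0 | 0 + (0 | 0 + 0)) has moves =c=> t5
  t3 = (c.0 | (0 + 0) + (0 | 0 + b.0)) | (0 | 0 + (0 | 0 + 0)) has moves =b=> t5, =c=> t6
  t4 = 0 | (0 + 0) | c.(0 | 0 + (0 | 0 + 0)) has moves =c=> t6
  t5 = 0 | (0 | 0 + (0 | 0 + 0)) has moves ∅
  t6 = 0 | (0 + 0) | (0 | 0 + (0 | 0 + 0)) has moves ∅
Partition-refinement fixed point:
  B0 = {s0, t0}
  B1 = {s1, t1}
  B2 = {s3, t3}
  B3 = {s5, s6, t5, t6}
  B4 = {s2, s4, t2, t4}
s0 ∈ B0, t0 ∈ B0 → same block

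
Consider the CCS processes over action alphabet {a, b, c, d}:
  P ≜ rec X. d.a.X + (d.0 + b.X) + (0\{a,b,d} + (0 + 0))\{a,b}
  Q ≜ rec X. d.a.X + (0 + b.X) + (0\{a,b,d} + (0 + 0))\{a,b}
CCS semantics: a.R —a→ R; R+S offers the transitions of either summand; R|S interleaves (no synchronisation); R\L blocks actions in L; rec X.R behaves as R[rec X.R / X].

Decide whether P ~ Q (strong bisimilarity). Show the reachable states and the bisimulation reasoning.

P ≁ Q

LTS(P): 3 reachable states
  u0 = rec X. d.a.X + (d.0 + b.X) + (0\{a,b,d} + (0 + 0))\{a,b} has moves ··b··> u0, ··d··> u1, ··d··> u2
  u1 = 0 has moves ·
  u2 = a.(rec X. d.a.X + (d.0 + b.X) + (0\{a,b,d} + (0 + 0))\{a,b}) has moves ··a··> u0
LTS(Q): 2 reachable states
  v0 = rec X. d.a.X + (0 + b.X) + (0\{a,b,d} + (0 + 0))\{a,b} has moves ··b··> v0, ··d··> v1
  v1 = a.(rec X. d.a.X + (0 + b.X) + (0\{a,b,d} + (0 + 0))\{a,b}) has moves ··a··> v0
Partition-refinement fixed point:
  B0 = {u0}
  B1 = {u1}
  B2 = {u2}
  B3 = {v0}
  B4 = {v1}
u0 ∈ B0, v0 ∈ B3 → different blocks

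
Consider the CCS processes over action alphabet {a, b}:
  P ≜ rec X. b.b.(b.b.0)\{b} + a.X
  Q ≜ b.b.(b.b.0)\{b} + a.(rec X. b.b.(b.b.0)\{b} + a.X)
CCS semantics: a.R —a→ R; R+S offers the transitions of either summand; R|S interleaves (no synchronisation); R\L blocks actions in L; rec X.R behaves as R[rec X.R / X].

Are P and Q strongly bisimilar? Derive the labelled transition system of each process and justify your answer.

LTS(P): 3 reachable states
  p0 = rec X. b.b.(b.b.0)\{b} + a.X ⊢ —a→ p0, —b→ p1
  p1 = b.(b.b.0)\{b} ⊢ —b→ p2
  p2 = (b.b.0)\{b} ⊢ deadlocked
LTS(Q): 4 reachable states
  q0 = b.b.(b.b.0)\{b} + a.(rec X. b.b.(b.b.0)\{b} + a.X) ⊢ —a→ q1, —b→ q2
  q1 = rec X. b.b.(b.b.0)\{b} + a.X ⊢ —a→ q1, —b→ q2
  q2 = b.(b.b.0)\{b} ⊢ —b→ q3
  q3 = (b.b.0)\{b} ⊢ deadlocked
Bisimilarity quotient blocks:
  B0 = {p0, q0, q1}
  B1 = {p1, q2}
  B2 = {p2, q3}
p0 ∈ B0, q0 ∈ B0 → same block

YES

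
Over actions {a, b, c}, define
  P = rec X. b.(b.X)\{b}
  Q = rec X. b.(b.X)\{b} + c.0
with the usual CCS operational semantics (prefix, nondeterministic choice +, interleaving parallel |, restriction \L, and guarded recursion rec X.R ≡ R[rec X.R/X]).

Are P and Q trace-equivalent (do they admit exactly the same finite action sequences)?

NO — witness ⟨c⟩

P's transition system — 2 states:
  p0 = rec X. b.(b.X)\{b} has moves --b--▸ p1
  p1 = (b.(rec X. b.(b.X)\{b}))\{b} has moves ·
Q's transition system — 3 states:
  q0 = rec X. b.(b.X)\{b} + c.0 has moves --b--▸ q1, --c--▸ q2
  q1 = (b.(rec X. b.(b.X)\{b} + c.0))\{b} has moves ·
  q2 = 0 has moves ·
Executing c from Q (initial set {q0}):
  [1] c ⇒ {q2}
  ✓ Q
Executing c from P (initial set {p0}):
  [1] c ⇒ ∅ (P stuck)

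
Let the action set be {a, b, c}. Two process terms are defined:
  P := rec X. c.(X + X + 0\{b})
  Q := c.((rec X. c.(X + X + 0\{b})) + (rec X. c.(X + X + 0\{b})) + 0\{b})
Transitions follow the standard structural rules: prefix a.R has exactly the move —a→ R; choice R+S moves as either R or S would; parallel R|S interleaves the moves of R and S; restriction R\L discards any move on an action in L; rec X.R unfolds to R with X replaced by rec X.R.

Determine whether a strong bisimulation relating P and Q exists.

P ~ Q

LTS(P): 2 reachable states
  u0 = rec X. c.(X + X + 0\{b}) has moves =c=> u1
  u1 = (rec X. c.(X + X + 0\{b})) + (rec X. c.(X + X + 0\{b})) + 0\{b} has moves =c=> u1
LTS(Q): 2 reachable states
  v0 = c.((rec X. c.(X + X + 0\{b})) + (rec X. c.(X + X + 0\{b})) + 0\{b}) has moves =c=> v1
  v1 = (rec X. c.(X + X + 0\{b})) + (rec X. c.(X + X + 0\{b})) + 0\{b} has moves =c=> v1
Partition-refinement fixed point:
  B0 = {u0, u1, v0, v1}
u0 ∈ B0, v0 ∈ B0 → same block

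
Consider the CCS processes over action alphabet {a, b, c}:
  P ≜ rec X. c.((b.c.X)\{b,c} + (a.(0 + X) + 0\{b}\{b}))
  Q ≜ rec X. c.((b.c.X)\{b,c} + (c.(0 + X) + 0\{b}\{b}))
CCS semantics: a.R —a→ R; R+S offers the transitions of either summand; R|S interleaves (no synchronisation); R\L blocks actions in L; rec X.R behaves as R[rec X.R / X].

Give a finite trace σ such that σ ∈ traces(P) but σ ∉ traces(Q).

P's transition system — 3 states:
  u0 = rec X. c.((b.c.X)\{b,c} + (a.(0 + X) + 0\{b}\{b})) has moves ··c··> u1
  u1 = (b.c.(rec X. c.((b.c.X)\{b,c} + (a.(0 + X) + 0\{b}\{b}))))\{b,c} + (a.(0 + (rec X. c.((b.c.X)\{b,c} + (a.(0 + X) + 0\{b}\{b})))) + 0\{b}\{b}) has moves ··a··> u2
  u2 = 0 + (rec X. c.((b.c.X)\{b,c} + (a.(0 + X) + 0\{b}\{b}))) has moves ··c··> u1
Q's transition system — 3 states:
  v0 = rec X. c.((b.c.X)\{b,c} + (c.(0 + X) + 0\{b}\{b})) has moves ··c··> v1
  v1 = (b.c.(rec X. c.((b.c.X)\{b,c} + (c.(0 + X) + 0\{b}\{b}))))\{b,c} + (c.(0 + (rec X. c.((b.c.X)\{b,c} + (c.(0 + X) + 0\{b}\{b})))) + 0\{b}\{b}) has moves ··c··> v2
  v2 = 0 + (rec X. c.((b.c.X)\{b,c} + (c.(0 + X) + 0\{b}\{b}))) has moves ··c··> v1
Run σ = ⟨ca⟩ on P: start {u0}
  [1] c ⇒ {u1}
  [2] a ⇒ {u2}
  P completes σ.
Run σ = ⟨ca⟩ on Q: start {v0}
  [1] c ⇒ {v1}
  [2] a ⇒ no successor for Q

ca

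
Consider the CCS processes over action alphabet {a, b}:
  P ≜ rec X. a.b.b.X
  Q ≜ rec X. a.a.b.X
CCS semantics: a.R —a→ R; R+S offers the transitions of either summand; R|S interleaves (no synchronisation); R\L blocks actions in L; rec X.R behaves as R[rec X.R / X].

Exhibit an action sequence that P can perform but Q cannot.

LTS(P): 3 reachable states
  s0 = rec X. a.b.b.X has moves —a→ s1
  s1 = b.b.(rec X. a.b.b.X) has moves —b→ s2
  s2 = b.(rec X. a.b.b.X) has moves —b→ s0
LTS(Q): 3 reachable states
  t0 = rec X. a.a.b.X has moves —a→ t1
  t1 = a.b.(rec X. a.a.b.X) has moves —a→ t2
  t2 = b.(rec X. a.a.b.X) has moves —b→ t0
Run σ = ⟨ab⟩ on P: start {s0}
  [1] a ⇒ {s1}
  [2] b ⇒ {s2}
  P completes σ.
Run σ = ⟨ab⟩ on Q: start {t0}
  [1] a ⇒ {t1}
  [2] b ⇒ ∅  — Q cannot continue

ab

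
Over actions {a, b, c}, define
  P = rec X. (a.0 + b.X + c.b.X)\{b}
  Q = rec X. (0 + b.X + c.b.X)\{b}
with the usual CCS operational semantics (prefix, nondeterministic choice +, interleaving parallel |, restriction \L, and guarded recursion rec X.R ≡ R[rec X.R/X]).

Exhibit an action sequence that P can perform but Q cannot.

P's transition system — 3 states:
  s0 = rec X. (a.0 + b.X + c.b.X)\{b} :: —a→ s1, —c→ s2
  s1 = 0\{b} :: ·
  s2 = (b.(rec X. (a.0 + b.X + c.b.X)\{b}))\{b} :: ·
Q's transition system — 2 states:
  t0 = rec X. (0 + b.X + c.b.X)\{b} :: —c→ t1
  t1 = (b.(rec X. (0 + b.X + c.b.X)\{b}))\{b} :: ·
Executing a from P (initial set {s0}):
  after a @ step 1: {s1}
  ✓ P
Executing a from Q (initial set {t0}):
  after a @ step 1: no successor for Q

a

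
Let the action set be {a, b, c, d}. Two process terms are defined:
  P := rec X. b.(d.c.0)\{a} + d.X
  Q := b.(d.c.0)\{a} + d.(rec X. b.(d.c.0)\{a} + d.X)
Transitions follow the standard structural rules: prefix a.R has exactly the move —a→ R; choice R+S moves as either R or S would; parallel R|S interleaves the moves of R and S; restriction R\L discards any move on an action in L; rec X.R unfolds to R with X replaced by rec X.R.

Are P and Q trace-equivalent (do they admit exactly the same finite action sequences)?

traces(P) = traces(Q)

P's transition system — 4 states:
  m0 = rec X. b.(d.c.0)\{a} + d.X ⊢ =b=> m1, =d=> m0
  m1 = (d.c.0)\{a} ⊢ =d=> m2
  m2 = (c.0)\{a} ⊢ =c=> m3
  m3 = 0\{a} ⊢ ∅
Q's transition system — 5 states:
  n0 = b.(d.c.0)\{a} + d.(rec X. b.(d.c.0)\{a} + d.X) ⊢ =b=> n1, =d=> n2
  n1 = (d.c.0)\{a} ⊢ =d=> n3
  n2 = rec X. b.(d.c.0)\{a} + d.X ⊢ =b=> n1, =d=> n2
  n3 = (c.0)\{a} ⊢ =c=> n4
  n4 = 0\{a} ⊢ ∅
Bisimilarity quotient blocks:
  B0 = {m0, n0, n2}
  B1 = {m1, n1}
  B2 = {m2, n3}
  B3 = {m3, n4}
m0 ∈ B0, n0 ∈ B0 → same block
Bisimilar ⇒ trace-equivalent.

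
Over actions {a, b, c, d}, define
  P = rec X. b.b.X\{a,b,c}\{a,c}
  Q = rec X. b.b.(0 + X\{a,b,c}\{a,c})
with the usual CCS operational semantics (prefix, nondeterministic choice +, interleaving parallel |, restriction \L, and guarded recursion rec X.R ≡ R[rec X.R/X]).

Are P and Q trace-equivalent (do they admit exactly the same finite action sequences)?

YES

LTS(P): 3 reachable states
  p0 = rec X. b.b.X\{a,b,c}\{a,c} :: ··b··> p1
  p1 = b.(rec X. b.b.X\{a,b,c}\{a,c})\{a,b,c}\{a,c} :: ··b··> p2
  p2 = (rec X. b.b.X\{a,b,c}\{a,c})\{a,b,c}\{a,c} :: stopped
LTS(Q): 3 reachable states
  q0 = rec X. b.b.(0 + X\{a,b,c}\{a,c}) :: ··b··> q1
  q1 = b.(0 + (rec X. b.b.(0 + X\{a,b,c}\{a,c}))\{a,b,c}\{a,c}) :: ··b··> q2
  q2 = 0 + (rec X. b.b.(0 + X\{a,b,c}\{a,c}))\{a,b,c}\{a,c} :: stopped
Coarsest stable partition (strong bisimilarity classes):
  B0 = {p0, q0}
  B1 = {p1, q1}
  B2 = {p2, q2}
p0 ∈ B0, q0 ∈ B0 → same block
Bisimilar ⇒ trace-equivalent.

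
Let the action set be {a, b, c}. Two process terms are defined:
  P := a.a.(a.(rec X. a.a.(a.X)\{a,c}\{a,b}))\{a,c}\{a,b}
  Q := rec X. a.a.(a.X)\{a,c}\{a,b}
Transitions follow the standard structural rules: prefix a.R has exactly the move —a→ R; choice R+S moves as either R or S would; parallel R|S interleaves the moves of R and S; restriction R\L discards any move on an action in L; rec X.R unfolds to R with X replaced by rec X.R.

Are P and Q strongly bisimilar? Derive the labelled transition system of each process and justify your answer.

P ~ Q

Reachable graph of P (3 states):
  s0 = a.a.(a.(rec X. a.a.(a.X)\{a,c}\{a,b}))\{a,c}\{a,b} → -a-> s1
  s1 = a.(a.(rec X. a.a.(a.X)\{a,c}\{a,b}))\{a,c}\{a,b} → -a-> s2
  s2 = (a.(rec X. a.a.(a.X)\{a,c}\{a,b}))\{a,c}\{a,b} → ·
Reachable graph of Q (3 states):
  t0 = rec X. a.a.(a.X)\{a,c}\{a,b} → -a-> t1
  t1 = a.(a.(rec X. a.a.(a.X)\{a,c}\{a,b}))\{a,c}\{a,b} → -a-> t2
  t2 = (a.(rec X. a.a.(a.X)\{a,c}\{a,b}))\{a,c}\{a,b} → ·
Partition-refinement fixed point:
  B0 = {s0, t0}
  B1 = {s1, t1}
  B2 = {s2, t2}
s0 ∈ B0, t0 ∈ B0 → same block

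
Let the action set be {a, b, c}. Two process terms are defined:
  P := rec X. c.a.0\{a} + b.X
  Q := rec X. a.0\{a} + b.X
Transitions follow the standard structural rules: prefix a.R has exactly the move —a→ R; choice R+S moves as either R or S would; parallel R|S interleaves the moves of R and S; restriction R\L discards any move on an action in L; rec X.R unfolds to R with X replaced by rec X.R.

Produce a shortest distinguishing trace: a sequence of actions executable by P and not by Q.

LTS(P): 3 reachable states
  m0 = rec X. c.a.0\{a} + b.X → -b-> m0, -c-> m1
  m1 = a.0\{a} → -a-> m2
  m2 = 0\{a} → ·
LTS(Q): 2 reachable states
  n0 = rec X. a.0\{a} + b.X → -a-> n1, -b-> n0
  n1 = 0\{a} → ·
Run σ = ⟨c⟩ on P: start {m0}
  step 1 (c): {m1}
  ✓ P
Run σ = ⟨c⟩ on Q: start {n0}
  step 1 (c): ∅ (Q stuck)

c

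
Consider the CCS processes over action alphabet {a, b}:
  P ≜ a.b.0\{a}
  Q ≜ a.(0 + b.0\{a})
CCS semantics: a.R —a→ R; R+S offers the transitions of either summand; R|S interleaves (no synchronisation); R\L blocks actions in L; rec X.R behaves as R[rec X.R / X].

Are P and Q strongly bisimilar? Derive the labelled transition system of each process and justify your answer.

Reachable graph of P (3 states):
  s0 = a.b.0\{a} → =a=> s1
  s1 = b.0\{a} → =b=> s2
  s2 = 0\{a} → ∅
Reachable graph of Q (3 states):
  t0 = a.(0 + b.0\{a}) → =a=> t1
  t1 = 0 + b.0\{a} → =b=> t2
  t2 = 0\{a} → ∅
Bisimilarity quotient blocks:
  B0 = {s0, t0}
  B1 = {s1, t1}
  B2 = {s2, t2}
s0 ∈ B0, t0 ∈ B0 → same block

P ~ Q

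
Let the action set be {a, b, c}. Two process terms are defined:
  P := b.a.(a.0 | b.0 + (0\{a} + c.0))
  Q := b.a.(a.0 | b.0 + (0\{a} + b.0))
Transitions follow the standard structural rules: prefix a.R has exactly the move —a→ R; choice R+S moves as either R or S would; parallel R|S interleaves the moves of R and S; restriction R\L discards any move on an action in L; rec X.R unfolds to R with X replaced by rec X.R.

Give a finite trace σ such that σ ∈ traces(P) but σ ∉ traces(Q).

LTS(P): 7 reachable states
  u0 = b.a.(a.0 | b.0 + (0\{a} + c.0)) :: —b→ u1
  u1 = a.(a.0 | b.0 + (0\{a} + c.0)) :: —a→ u2
  u2 = a.0 | b.0 + (0\{a} + c.0) :: —a→ u3, —b→ u4, —c→ u5
  u3 = 0 | b.0 :: —b→ u6
  u4 = a.0 | 0 :: —a→ u6
  u5 = 0 :: stopped
  u6 = 0 | 0 :: stopped
LTS(Q): 7 reachable states
  v0 = b.a.(a.0 | b.0 + (0\{a} + b.0)) :: —b→ v1
  v1 = a.(a.0 | b.0 + (0\{a} + b.0)) :: —a→ v2
  v2 = a.0 | b.0 + (0\{a} + b.0) :: —a→ v3, —b→ v4, —b→ v5
  v3 = 0 | b.0 :: —b→ v6
  v4 = 0 :: stopped
  v5 = a.0 | 0 :: —a→ v6
  v6 = 0 | 0 :: stopped
Run σ = ⟨bac⟩ on P: start {u0}
  [1] b ⇒ {u1}
  [2] a ⇒ {u2}
  [3] c ⇒ {u5}
  ✓ P
Run σ = ⟨bac⟩ on Q: start {v0}
  [1] b ⇒ {v1}
  [2] a ⇒ {v2}
  [3] c ⇒ ∅  — Q cannot continue

bac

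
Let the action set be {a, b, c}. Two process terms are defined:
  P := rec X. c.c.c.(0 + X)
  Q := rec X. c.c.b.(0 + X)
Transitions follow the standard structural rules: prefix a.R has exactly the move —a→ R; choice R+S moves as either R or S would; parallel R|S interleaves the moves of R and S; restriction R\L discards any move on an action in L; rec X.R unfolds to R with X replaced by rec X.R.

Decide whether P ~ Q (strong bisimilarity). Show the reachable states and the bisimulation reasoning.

P ≁ Q

LTS(P): 4 reachable states
  s0 = rec X. c.c.c.(0 + X) ⊢ —c→ s1
  s1 = c.c.(0 + (rec X. c.c.c.(0 + X))) ⊢ —c→ s2
  s2 = c.(0 + (rec X. c.c.c.(0 + X))) ⊢ —c→ s3
  s3 = 0 + (rec X. c.c.c.(0 + X)) ⊢ —c→ s1
LTS(Q): 4 reachable states
  t0 = rec X. c.c.b.(0 + X) ⊢ —c→ t1
  t1 = c.b.(0 + (rec X. c.c.b.(0 + X))) ⊢ —c→ t2
  t2 = b.(0 + (rec X. c.c.b.(0 + X))) ⊢ —b→ t3
  t3 = 0 + (rec X. c.c.b.(0 + X)) ⊢ —c→ t1
Partition-refinement fixed point:
  B0 = {s0, s1, s2, s3}
  B1 = {t0, t3}
  B2 = {t1}
  B3 = {t2}
s0 ∈ B0, t0 ∈ B1 → different blocks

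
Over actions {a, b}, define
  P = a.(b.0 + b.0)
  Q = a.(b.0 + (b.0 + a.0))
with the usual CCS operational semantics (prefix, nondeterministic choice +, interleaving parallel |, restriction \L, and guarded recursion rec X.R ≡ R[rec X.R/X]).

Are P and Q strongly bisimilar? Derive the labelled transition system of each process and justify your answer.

P ≁ Q

LTS(P): 3 reachable states
  p0 = a.(b.0 + b.0) :: -a-> p1
  p1 = b.0 + b.0 :: -b-> p2
  p2 = 0 :: ·
LTS(Q): 3 reachable states
  q0 = a.(b.0 + (b.0 + a.0)) :: -a-> q1
  q1 = b.0 + (b.0 + a.0) :: -a-> q2, -b-> q2
  q2 = 0 :: ·
Partition-refinement fixed point:
  B0 = {p0}
  B1 = {p1}
  B2 = {p2, q2}
  B3 = {q0}
  B4 = {q1}
p0 ∈ B0, q0 ∈ B3 → different blocks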